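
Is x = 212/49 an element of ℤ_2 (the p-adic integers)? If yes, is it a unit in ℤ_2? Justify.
x ∈ ℤ_2 but not a unit; v_2(x) = 2 > 0

ℤ_2 = {x ∈ ℚ_2 : v_2(x) ≥ 0} and ℤ_2^× = {x ∈ ℤ_2 : v_2(x) = 0}. Here v_2(212/49) = v_2(num) − v_2(den) = 2; compare against these criteria.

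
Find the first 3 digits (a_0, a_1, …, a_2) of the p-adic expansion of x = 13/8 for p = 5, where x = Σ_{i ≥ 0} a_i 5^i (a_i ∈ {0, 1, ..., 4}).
(a_0, …, a_2) = (1, 2, 4)

v_5(13/8) = 0 (numerator and denominator both coprime to 5), so x ∈ ℤ_5^×. Compute digits iteratively via a_i = x_i mod 5, x_{i+1} = (x_i − a_i)/5, with x_0 = x:
  x_0 = 13/8;  a_0 = 1;  x_1 = (x_0 − 1)/5 = 1/8
  x_1 = 1/8;  a_1 = 2;  x_2 = (x_1 − 2)/5 = -3/8
  x_2 = -3/8;  a_2 = 4;  x_3 = (x_2 − 4)/5 = -7/8
Digits: (1, 2, 4).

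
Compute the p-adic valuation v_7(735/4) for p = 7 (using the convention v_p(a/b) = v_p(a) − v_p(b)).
v_7(735/4) = 2

Factor powers of 7 from the numerator and denominator of the reduced fraction: 735 = 7^2 · 15 and 4 = 7^0 · 4. Apply v_p(a/b) = v_p(a) − v_p(b): v_7(735/4) = 2 − 0 = 2.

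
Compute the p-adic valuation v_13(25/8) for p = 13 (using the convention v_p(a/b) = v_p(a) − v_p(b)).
v_13(25/8) = 0

Factor powers of 13 from the numerator and denominator of the reduced fraction: 25 = 13^0 · 25 and 8 = 13^0 · 8. Apply v_p(a/b) = v_p(a) − v_p(b): v_13(25/8) = 0 − 0 = 0.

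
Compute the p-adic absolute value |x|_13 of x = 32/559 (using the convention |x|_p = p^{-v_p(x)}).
|32/559|_13 = 13

Step 1 — compute v_13(x) by factoring powers of 13 out of the numerator and denominator: v_13(32/559) = -1. Step 2 — apply |x|_p = p^{-v_p(x)} = 13^{1} = 13.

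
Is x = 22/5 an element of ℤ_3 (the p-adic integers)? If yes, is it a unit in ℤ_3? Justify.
x ∈ ℤ_3^× (unit); v_3(x) = 0

ℤ_3 = {x ∈ ℚ_3 : v_3(x) ≥ 0} and ℤ_3^× = {x ∈ ℤ_3 : v_3(x) = 0}. Here v_3(22/5) = v_3(num) − v_3(den) = 0; compare against these criteria.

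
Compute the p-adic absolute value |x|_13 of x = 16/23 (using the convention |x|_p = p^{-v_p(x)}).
|16/23|_13 = 1

Step 1 — compute v_13(x) by factoring powers of 13 out of the numerator and denominator: v_13(16/23) = 0. Step 2 — apply |x|_p = p^{-v_p(x)} = 13^{0} = 1.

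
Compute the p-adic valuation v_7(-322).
v_7(-322) = 1

v_7(n) is the largest exponent k such that 7^k divides n. Factor out: -322 = -7^1 · 46. (Sign doesn't affect v_p.) So v_7(-322) = 1.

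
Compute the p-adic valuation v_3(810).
v_3(810) = 4

v_3(n) is the largest exponent k such that 3^k divides n. Factor out: 810 = 3^4 · 10. (Sign doesn't affect v_p.) So v_3(810) = 4.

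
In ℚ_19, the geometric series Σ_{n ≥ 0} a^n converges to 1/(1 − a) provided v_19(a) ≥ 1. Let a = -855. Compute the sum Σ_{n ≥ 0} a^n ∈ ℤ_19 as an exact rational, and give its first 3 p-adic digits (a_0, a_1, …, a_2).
Σ a^n = 1/(1 − a) = 1/856;  first 3 digits = (1, 12, 8)

v_19(a) = 1 ≥ 1, so the series converges in ℤ_19 to 1/(1 − a) = 1/(1 − (-855)) = 1/856. Expand this rational in ℤ_19: compute digits iteratively via d_i = x_i mod 19, x_{i+1} = (x_i − d_i)/19. The first 3 digits are (1, 12, 8).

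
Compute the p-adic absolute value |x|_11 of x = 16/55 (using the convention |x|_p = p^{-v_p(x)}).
|16/55|_11 = 11

Step 1 — compute v_11(x) by factoring powers of 11 out of the numerator and denominator: v_11(16/55) = -1. Step 2 — apply |x|_p = p^{-v_p(x)} = 11^{1} = 11.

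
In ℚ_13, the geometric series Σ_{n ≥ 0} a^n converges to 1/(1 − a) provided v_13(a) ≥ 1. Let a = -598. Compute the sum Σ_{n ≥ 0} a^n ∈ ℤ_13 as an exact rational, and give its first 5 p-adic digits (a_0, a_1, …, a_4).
Σ a^n = 1/(1 − a) = 1/599;  first 5 digits = (1, 6, 6, 1, 9)

v_13(a) = 1 ≥ 1, so the series converges in ℤ_13 to 1/(1 − a) = 1/(1 − (-598)) = 1/599. Expand this rational in ℤ_13: compute digits iteratively via d_i = x_i mod 13, x_{i+1} = (x_i − d_i)/13. The first 5 digits are (1, 6, 6, 1, 9).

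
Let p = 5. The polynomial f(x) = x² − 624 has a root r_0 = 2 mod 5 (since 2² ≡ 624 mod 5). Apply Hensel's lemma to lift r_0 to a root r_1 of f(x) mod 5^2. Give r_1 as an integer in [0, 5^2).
r_1 = 7 (mod 25)

Hensel's recurrence: r_{i+1} = r_i − f(r_i)·(f′(r_i))^{-1} mod 5^{i+2}, with f′(x) = 2x. Iterate:
  r_0 = 2 (mod 5)
  r_1 = 7 (mod 25)
Final: r_1 = 7, and one checks f(r_1) ≡ 0 mod 5^2.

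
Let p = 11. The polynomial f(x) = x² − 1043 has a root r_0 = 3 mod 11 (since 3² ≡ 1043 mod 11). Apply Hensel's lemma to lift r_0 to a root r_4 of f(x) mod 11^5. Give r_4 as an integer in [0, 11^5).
r_4 = 98871 (mod 161051)

Hensel's recurrence: r_{i+1} = r_i − f(r_i)·(f′(r_i))^{-1} mod 11^{i+2}, with f′(x) = 2x. Iterate:
  r_0 = 3 (mod 11)
  r_1 = 14 (mod 121)
  r_2 = 377 (mod 1331)
  r_3 = 11025 (mod 14641)
  r_4 = 98871 (mod 161051)
Final: r_4 = 98871, and one checks f(r_4) ≡ 0 mod 11^5.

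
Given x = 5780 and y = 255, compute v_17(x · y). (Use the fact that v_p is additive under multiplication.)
v_17(1473900) = 3

v_p(x) = 2 (factor: 5780 = 17^2 · 20); v_p(y) = 1 (factor: 255 = 17^1 · 15). Additivity: v_p(xy) = v_p(x) + v_p(y) = 2 + 1 = 3. (Direct check: xy = 1473900 = 17^3 · (300).)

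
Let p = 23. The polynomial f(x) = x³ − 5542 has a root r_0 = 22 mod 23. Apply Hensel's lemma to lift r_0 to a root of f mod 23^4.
r_3 = 127925 (mod 279841)

Hensel: r_{i+1} = r_i − f(r_i)/f′(r_i) mod 23^{i+2}, where f′(x) = 3x². Iterate:
  r_0 = 22 (mod 23)
  r_1 = 436 (mod 529)
  r_2 = 6255 (mod 12167)
  r_3 = 127925 (mod 279841)
Final: r = 127925 with f(r) ≡ 0 mod 23^4.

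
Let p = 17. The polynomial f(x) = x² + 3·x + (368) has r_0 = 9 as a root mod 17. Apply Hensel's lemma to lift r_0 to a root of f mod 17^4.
r_3 = 48442 (mod 83521)

Hensel: r_{i+1} = r_i − f(r_i)·(f′(r_i))^{-1} mod 17^{i+2}, f′(x) = 2x + 3. Iterate:
  r_0 = 9 (mod 17)
  r_1 = 179 (mod 289)
  r_2 = 4225 (mod 4913)
  r_3 = 48442 (mod 83521)
Final: r = 48442 satisfies f(r) ≡ 0 mod 17^4.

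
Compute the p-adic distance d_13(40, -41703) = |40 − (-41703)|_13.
d_13(40, -41703) = 1/2197

Step 1 — x − y = 40 − (-41703) = 41743. Step 2 — v_13(41743) = 3 (factor: 41743 = (13^3 · 19); the sign does not affect v_p). Step 3 — |x − y|_13 = 13^{-3} = 1/2197.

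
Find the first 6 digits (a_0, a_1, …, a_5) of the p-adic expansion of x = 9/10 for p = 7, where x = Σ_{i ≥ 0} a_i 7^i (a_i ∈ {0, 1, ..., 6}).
(a_0, …, a_5) = (3, 6, 4, 0, 2, 6)

v_7(9/10) = 0 (numerator and denominator both coprime to 7), so x ∈ ℤ_7^×. Compute digits iteratively via a_i = x_i mod 7, x_{i+1} = (x_i − a_i)/7, with x_0 = x:
  x_0 = 9/10;  a_0 = 3;  x_1 = (x_0 − 3)/7 = -3/10
  x_1 = -3/10;  a_1 = 6;  x_2 = (x_1 − 6)/7 = -9/10
  x_2 = -9/10;  a_2 = 4;  x_3 = (x_2 − 4)/7 = -7/10
  x_3 = -7/10;  a_3 = 0;  x_4 = (x_3 − 0)/7 = -1/10
  x_4 = -1/10;  a_4 = 2;  x_5 = (x_4 − 2)/7 = -3/10
  x_5 = -3/10;  a_5 = 6;  x_6 = (x_5 − 6)/7 = -9/10
Digits: (3, 6, 4, 0, 2, 6).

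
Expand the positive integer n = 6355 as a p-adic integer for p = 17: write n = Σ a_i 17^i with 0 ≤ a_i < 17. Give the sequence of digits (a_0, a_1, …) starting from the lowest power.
(a_0, a_1, …) = (14, 16, 4, 1)

Repeated division by 17 gives the digits low-to-high: 6355 = 14 + 16·17^1 + 4·17^2 + 1·17^3. Digit sequence: (14, 16, 4, 1).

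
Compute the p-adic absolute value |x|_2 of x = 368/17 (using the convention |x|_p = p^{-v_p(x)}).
|368/17|_2 = 1/16

Step 1 — compute v_2(x) by factoring powers of 2 out of the numerator and denominator: v_2(368/17) = 4. Step 2 — apply |x|_p = p^{-v_p(x)} = 2^{-4} = 1/16.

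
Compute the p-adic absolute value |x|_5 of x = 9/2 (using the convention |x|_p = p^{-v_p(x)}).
|9/2|_5 = 1

Step 1 — compute v_5(x) by factoring powers of 5 out of the numerator and denominator: v_5(9/2) = 0. Step 2 — apply |x|_p = p^{-v_p(x)} = 5^{0} = 1.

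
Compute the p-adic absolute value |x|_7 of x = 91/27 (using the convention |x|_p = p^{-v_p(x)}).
|91/27|_7 = 1/7

Step 1 — compute v_7(x) by factoring powers of 7 out of the numerator and denominator: v_7(91/27) = 1. Step 2 — apply |x|_p = p^{-v_p(x)} = 7^{-1} = 1/7.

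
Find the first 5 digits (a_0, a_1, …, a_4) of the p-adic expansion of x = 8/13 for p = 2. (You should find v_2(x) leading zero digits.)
(a_0, …, a_4) = (0, 0, 0, 1, 0)

v_2(8/13) = 3, so a_0 = ... = a_2 = 0. Factor out: x = 2^3 · u with u = 1/13 a unit in ℤ_2. Expand u iteratively via a_{v+i} = u_i mod 2, u_{i+1} = (u_i − a_{v+i})/2:
  u_0 = 1/13;  a_3 = 1;  u_1 = (u_0 − 1)/2 = -6/13
  u_1 = -6/13;  a_4 = 0;  u_2 = (u_1 − 0)/2 = -3/13
Digits: (0, 0, 0, 1, 0).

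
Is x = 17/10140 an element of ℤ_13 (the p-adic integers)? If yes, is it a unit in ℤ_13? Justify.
x ∉ ℤ_13 (v_13(x) = -2 < 0)

ℤ_13 = {x ∈ ℚ_13 : v_13(x) ≥ 0} and ℤ_13^× = {x ∈ ℤ_13 : v_13(x) = 0}. Here v_13(17/10140) = v_13(num) − v_13(den) = -2; compare against these criteria.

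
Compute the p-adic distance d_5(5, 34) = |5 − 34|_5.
d_5(5, 34) = 1

Step 1 — x − y = 5 − 34 = -29. Step 2 — v_5(-29) = 0 (factor: -29 = −(5^0 · 29); the sign does not affect v_p). Step 3 — |x − y|_5 = 5^{0} = 1.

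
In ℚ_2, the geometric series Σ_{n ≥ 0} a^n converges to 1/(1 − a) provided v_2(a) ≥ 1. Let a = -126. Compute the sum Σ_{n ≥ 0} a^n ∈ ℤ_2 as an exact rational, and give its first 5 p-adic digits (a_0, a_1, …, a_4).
Σ a^n = 1/(1 − a) = 1/127;  first 5 digits = (1, 1, 1, 1, 1)

v_2(a) = 1 ≥ 1, so the series converges in ℤ_2 to 1/(1 − a) = 1/(1 − (-126)) = 1/127. Expand this rational in ℤ_2: compute digits iteratively via d_i = x_i mod 2, x_{i+1} = (x_i − d_i)/2. The first 5 digits are (1, 1, 1, 1, 1).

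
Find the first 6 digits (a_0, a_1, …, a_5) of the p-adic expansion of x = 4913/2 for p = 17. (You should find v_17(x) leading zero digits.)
(a_0, …, a_5) = (0, 0, 0, 9, 8, 8)

v_17(4913/2) = 3, so a_0 = ... = a_2 = 0. Factor out: x = 17^3 · u with u = 1/2 a unit in ℤ_17. Expand u iteratively via a_{v+i} = u_i mod 17, u_{i+1} = (u_i − a_{v+i})/17:
  u_0 = 1/2;  a_3 = 9;  u_1 = (u_0 − 9)/17 = -1/2
  u_1 = -1/2;  a_4 = 8;  u_2 = (u_1 − 8)/17 = -1/2
  u_2 = -1/2;  a_5 = 8;  u_3 = (u_2 − 8)/17 = -1/2
Digits: (0, 0, 0, 9, 8, 8).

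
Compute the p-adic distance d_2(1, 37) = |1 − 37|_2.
d_2(1, 37) = 1/4

Step 1 — x − y = 1 − 37 = -36. Step 2 — v_2(-36) = 2 (factor: -36 = −(2^2 · 9); the sign does not affect v_p). Step 3 — |x − y|_2 = 2^{-2} = 1/4.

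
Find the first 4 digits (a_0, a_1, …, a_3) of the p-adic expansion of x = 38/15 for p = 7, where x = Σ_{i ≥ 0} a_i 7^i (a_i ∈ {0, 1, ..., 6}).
(a_0, …, a_3) = (3, 6, 1, 3)

v_7(38/15) = 0 (numerator and denominator both coprime to 7), so x ∈ ℤ_7^×. Compute digits iteratively via a_i = x_i mod 7, x_{i+1} = (x_i − a_i)/7, with x_0 = x:
  x_0 = 38/15;  a_0 = 3;  x_1 = (x_0 − 3)/7 = -1/15
  x_1 = -1/15;  a_1 = 6;  x_2 = (x_1 − 6)/7 = -13/15
  x_2 = -13/15;  a_2 = 1;  x_3 = (x_2 − 1)/7 = -4/15
  x_3 = -4/15;  a_3 = 3;  x_4 = (x_3 − 3)/7 = -7/15
Digits: (3, 6, 1, 3).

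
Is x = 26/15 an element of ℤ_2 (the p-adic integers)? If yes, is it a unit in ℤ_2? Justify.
x ∈ ℤ_2 but not a unit; v_2(x) = 1 > 0

ℤ_2 = {x ∈ ℚ_2 : v_2(x) ≥ 0} and ℤ_2^× = {x ∈ ℤ_2 : v_2(x) = 0}. Here v_2(26/15) = v_2(num) − v_2(den) = 1; compare against these criteria.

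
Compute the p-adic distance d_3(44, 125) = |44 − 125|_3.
d_3(44, 125) = 1/81

Step 1 — x − y = 44 − 125 = -81. Step 2 — v_3(-81) = 4 (factor: -81 = −(3^4 · 1); the sign does not affect v_p). Step 3 — |x − y|_3 = 3^{-4} = 1/81.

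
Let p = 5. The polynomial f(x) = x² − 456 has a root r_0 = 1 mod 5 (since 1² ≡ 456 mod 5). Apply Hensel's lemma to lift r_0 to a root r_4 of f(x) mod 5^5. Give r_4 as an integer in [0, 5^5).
r_4 = 491 (mod 3125)

Hensel's recurrence: r_{i+1} = r_i − f(r_i)·(f′(r_i))^{-1} mod 5^{i+2}, with f′(x) = 2x. Iterate:
  r_0 = 1 (mod 5)
  r_1 = 16 (mod 25)
  r_2 = 116 (mod 125)
  r_3 = 491 (mod 625)
  r_4 = 491 (mod 3125)
Final: r_4 = 491, and one checks f(r_4) ≡ 0 mod 5^5.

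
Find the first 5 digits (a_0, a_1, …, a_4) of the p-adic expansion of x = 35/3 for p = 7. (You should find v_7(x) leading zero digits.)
(a_0, …, a_4) = (0, 4, 2, 2, 2)

v_7(35/3) = 1, so a_0 = ... = a_0 = 0. Factor out: x = 7^1 · u with u = 5/3 a unit in ℤ_7. Expand u iteratively via a_{v+i} = u_i mod 7, u_{i+1} = (u_i − a_{v+i})/7:
  u_0 = 5/3;  a_1 = 4;  u_1 = (u_0 − 4)/7 = -1/3
  u_1 = -1/3;  a_2 = 2;  u_2 = (u_1 − 2)/7 = -1/3
  u_2 = -1/3;  a_3 = 2;  u_3 = (u_2 − 2)/7 = -1/3
  u_3 = -1/3;  a_4 = 2;  u_4 = (u_3 − 2)/7 = -1/3
Digits: (0, 4, 2, 2, 2).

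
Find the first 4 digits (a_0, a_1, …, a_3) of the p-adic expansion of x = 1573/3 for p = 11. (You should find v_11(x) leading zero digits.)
(a_0, …, a_3) = (0, 0, 8, 7)

v_11(1573/3) = 2, so a_0 = ... = a_1 = 0. Factor out: x = 11^2 · u with u = 13/3 a unit in ℤ_11. Expand u iteratively via a_{v+i} = u_i mod 11, u_{i+1} = (u_i − a_{v+i})/11:
  u_0 = 13/3;  a_2 = 8;  u_1 = (u_0 − 8)/11 = -1/3
  u_1 = -1/3;  a_3 = 7;  u_2 = (u_1 − 7)/11 = -2/3
Digits: (0, 0, 8, 7).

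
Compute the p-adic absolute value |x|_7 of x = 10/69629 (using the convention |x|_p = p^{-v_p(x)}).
|10/69629|_7 = 2401

Step 1 — compute v_7(x) by factoring powers of 7 out of the numerator and denominator: v_7(10/69629) = -4. Step 2 — apply |x|_p = p^{-v_p(x)} = 7^{4} = 2401.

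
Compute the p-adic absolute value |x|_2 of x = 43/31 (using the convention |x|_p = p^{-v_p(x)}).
|43/31|_2 = 1

Step 1 — compute v_2(x) by factoring powers of 2 out of the numerator and denominator: v_2(43/31) = 0. Step 2 — apply |x|_p = p^{-v_p(x)} = 2^{0} = 1.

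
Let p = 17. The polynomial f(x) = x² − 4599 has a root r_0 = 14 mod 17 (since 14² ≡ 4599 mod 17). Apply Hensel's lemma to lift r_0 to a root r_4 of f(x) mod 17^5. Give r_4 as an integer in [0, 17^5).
r_4 = 448049 (mod 1419857)

Hensel's recurrence: r_{i+1} = r_i − f(r_i)·(f′(r_i))^{-1} mod 17^{i+2}, with f′(x) = 2x. Iterate:
  r_0 = 14 (mod 17)
  r_1 = 99 (mod 289)
  r_2 = 966 (mod 4913)
  r_3 = 30444 (mod 83521)
  r_4 = 448049 (mod 1419857)
Final: r_4 = 448049, and one checks f(r_4) ≡ 0 mod 17^5.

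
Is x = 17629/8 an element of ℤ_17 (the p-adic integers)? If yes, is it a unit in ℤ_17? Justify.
x ∈ ℤ_17 but not a unit; v_17(x) = 2 > 0

ℤ_17 = {x ∈ ℚ_17 : v_17(x) ≥ 0} and ℤ_17^× = {x ∈ ℤ_17 : v_17(x) = 0}. Here v_17(17629/8) = v_17(num) − v_17(den) = 2; compare against these criteria.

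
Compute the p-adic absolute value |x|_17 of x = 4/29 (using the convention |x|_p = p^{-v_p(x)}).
|4/29|_17 = 1

Step 1 — compute v_17(x) by factoring powers of 17 out of the numerator and denominator: v_17(4/29) = 0. Step 2 — apply |x|_p = p^{-v_p(x)} = 17^{0} = 1.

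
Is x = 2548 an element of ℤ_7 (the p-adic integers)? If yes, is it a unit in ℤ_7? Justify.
x ∈ ℤ_7 but not a unit; v_7(x) = 2 > 0

ℤ_7 = {x ∈ ℚ_7 : v_7(x) ≥ 0} and ℤ_7^× = {x ∈ ℤ_7 : v_7(x) = 0}. Here v_7(2548) = v_7(num) − v_7(den) = 2; compare against these criteria.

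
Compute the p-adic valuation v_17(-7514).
v_17(-7514) = 2

v_17(n) is the largest exponent k such that 17^k divides n. Factor out: -7514 = -17^2 · 26. (Sign doesn't affect v_p.) So v_17(-7514) = 2.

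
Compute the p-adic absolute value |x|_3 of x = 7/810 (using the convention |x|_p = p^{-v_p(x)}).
|7/810|_3 = 81

Step 1 — compute v_3(x) by factoring powers of 3 out of the numerator and denominator: v_3(7/810) = -4. Step 2 — apply |x|_p = p^{-v_p(x)} = 3^{4} = 81.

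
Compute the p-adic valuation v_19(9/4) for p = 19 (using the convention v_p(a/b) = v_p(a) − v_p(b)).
v_19(9/4) = 0

Factor powers of 19 from the numerator and denominator of the reduced fraction: 9 = 19^0 · 9 and 4 = 19^0 · 4. Apply v_p(a/b) = v_p(a) − v_p(b): v_19(9/4) = 0 − 0 = 0.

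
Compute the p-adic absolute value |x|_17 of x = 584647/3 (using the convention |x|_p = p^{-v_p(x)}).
|584647/3|_17 = 1/83521

Step 1 — compute v_17(x) by factoring powers of 17 out of the numerator and denominator: v_17(584647/3) = 4. Step 2 — apply |x|_p = p^{-v_p(x)} = 17^{-4} = 1/83521.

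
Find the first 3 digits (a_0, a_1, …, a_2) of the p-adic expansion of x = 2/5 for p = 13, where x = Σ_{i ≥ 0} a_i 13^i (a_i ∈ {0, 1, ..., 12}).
(a_0, …, a_2) = (3, 5, 10)

v_13(2/5) = 0 (numerator and denominator both coprime to 13), so x ∈ ℤ_13^×. Compute digits iteratively via a_i = x_i mod 13, x_{i+1} = (x_i − a_i)/13, with x_0 = x:
  x_0 = 2/5;  a_0 = 3;  x_1 = (x_0 − 3)/13 = -1/5
  x_1 = -1/5;  a_1 = 5;  x_2 = (x_1 − 5)/13 = -2/5
  x_2 = -2/5;  a_2 = 10;  x_3 = (x_2 − 10)/13 = -4/5
Digits: (3, 5, 10).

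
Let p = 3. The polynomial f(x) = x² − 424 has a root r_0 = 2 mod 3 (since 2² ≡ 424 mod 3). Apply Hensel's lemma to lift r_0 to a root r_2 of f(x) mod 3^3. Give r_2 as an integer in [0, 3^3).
r_2 = 17 (mod 27)

Hensel's recurrence: r_{i+1} = r_i − f(r_i)·(f′(r_i))^{-1} mod 3^{i+2}, with f′(x) = 2x. Iterate:
  r_0 = 2 (mod 3)
  r_1 = 8 (mod 9)
  r_2 = 17 (mod 27)
Final: r_2 = 17, and one checks f(r_2) ≡ 0 mod 3^3.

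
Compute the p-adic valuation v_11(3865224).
v_11(3865224) = 5

v_11(n) is the largest exponent k such that 11^k divides n. Factor out: 3865224 = 11^5 · 24. (Sign doesn't affect v_p.) So v_11(3865224) = 5.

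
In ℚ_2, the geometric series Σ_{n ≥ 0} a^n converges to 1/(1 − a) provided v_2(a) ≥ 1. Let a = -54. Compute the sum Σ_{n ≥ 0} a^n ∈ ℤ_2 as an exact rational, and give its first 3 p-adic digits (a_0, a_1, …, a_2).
Σ a^n = 1/(1 − a) = 1/55;  first 3 digits = (1, 1, 1)

v_2(a) = 1 ≥ 1, so the series converges in ℤ_2 to 1/(1 − a) = 1/(1 − (-54)) = 1/55. Expand this rational in ℤ_2: compute digits iteratively via d_i = x_i mod 2, x_{i+1} = (x_i − d_i)/2. The first 3 digits are (1, 1, 1).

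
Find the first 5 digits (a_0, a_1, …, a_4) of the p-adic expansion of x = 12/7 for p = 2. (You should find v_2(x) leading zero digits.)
(a_0, …, a_4) = (0, 0, 1, 0, 1)

v_2(12/7) = 2, so a_0 = ... = a_1 = 0. Factor out: x = 2^2 · u with u = 3/7 a unit in ℤ_2. Expand u iteratively via a_{v+i} = u_i mod 2, u_{i+1} = (u_i − a_{v+i})/2:
  u_0 = 3/7;  a_2 = 1;  u_1 = (u_0 − 1)/2 = -2/7
  u_1 = -2/7;  a_3 = 0;  u_2 = (u_1 − 0)/2 = -1/7
  u_2 = -1/7;  a_4 = 1;  u_3 = (u_2 − 1)/2 = -4/7
Digits: (0, 0, 1, 0, 1).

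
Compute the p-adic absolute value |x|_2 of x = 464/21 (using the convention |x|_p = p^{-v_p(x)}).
|464/21|_2 = 1/16

Step 1 — compute v_2(x) by factoring powers of 2 out of the numerator and denominator: v_2(464/21) = 4. Step 2 — apply |x|_p = p^{-v_p(x)} = 2^{-4} = 1/16.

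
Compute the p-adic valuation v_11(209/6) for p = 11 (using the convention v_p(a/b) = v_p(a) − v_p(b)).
v_11(209/6) = 1

Factor powers of 11 from the numerator and denominator of the reduced fraction: 209 = 11^1 · 19 and 6 = 11^0 · 6. Apply v_p(a/b) = v_p(a) − v_p(b): v_11(209/6) = 1 − 0 = 1.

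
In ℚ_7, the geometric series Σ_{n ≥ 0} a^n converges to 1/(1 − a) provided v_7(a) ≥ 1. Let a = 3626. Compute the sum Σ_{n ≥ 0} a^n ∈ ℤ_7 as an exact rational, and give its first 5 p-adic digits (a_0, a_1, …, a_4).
Σ a^n = 1/(1 − a) = -1/3625;  first 5 digits = (1, 0, 4, 3, 3)

v_7(a) = 2 ≥ 1, so the series converges in ℤ_7 to 1/(1 − a) = 1/(1 − 3626) = -1/3625. Expand this rational in ℤ_7: compute digits iteratively via d_i = x_i mod 7, x_{i+1} = (x_i − d_i)/7. The first 5 digits are (1, 0, 4, 3, 3).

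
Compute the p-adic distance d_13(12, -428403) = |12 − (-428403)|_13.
d_13(12, -428403) = 1/28561

Step 1 — x − y = 12 − (-428403) = 428415. Step 2 — v_13(428415) = 4 (factor: 428415 = (13^4 · 15); the sign does not affect v_p). Step 3 — |x − y|_13 = 13^{-4} = 1/28561.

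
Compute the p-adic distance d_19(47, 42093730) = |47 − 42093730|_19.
d_19(47, 42093730) = 1/2476099

Step 1 — x − y = 47 − 42093730 = -42093683. Step 2 — v_19(-42093683) = 5 (factor: -42093683 = −(19^5 · 17); the sign does not affect v_p). Step 3 — |x − y|_19 = 19^{-5} = 1/2476099.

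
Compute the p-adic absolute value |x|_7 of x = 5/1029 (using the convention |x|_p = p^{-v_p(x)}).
|5/1029|_7 = 343

Step 1 — compute v_7(x) by factoring powers of 7 out of the numerator and denominator: v_7(5/1029) = -3. Step 2 — apply |x|_p = p^{-v_p(x)} = 7^{3} = 343.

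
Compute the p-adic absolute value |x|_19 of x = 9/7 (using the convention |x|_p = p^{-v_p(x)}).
|9/7|_19 = 1

Step 1 — compute v_19(x) by factoring powers of 19 out of the numerator and denominator: v_19(9/7) = 0. Step 2 — apply |x|_p = p^{-v_p(x)} = 19^{0} = 1.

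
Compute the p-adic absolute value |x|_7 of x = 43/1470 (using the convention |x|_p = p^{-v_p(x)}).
|43/1470|_7 = 49

Step 1 — compute v_7(x) by factoring powers of 7 out of the numerator and denominator: v_7(43/1470) = -2. Step 2 — apply |x|_p = p^{-v_p(x)} = 7^{2} = 49.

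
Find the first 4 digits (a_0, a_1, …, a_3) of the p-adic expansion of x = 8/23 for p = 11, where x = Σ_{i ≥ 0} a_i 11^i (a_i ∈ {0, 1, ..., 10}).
(a_0, …, a_3) = (8, 6, 8, 4)

v_11(8/23) = 0 (numerator and denominator both coprime to 11), so x ∈ ℤ_11^×. Compute digits iteratively via a_i = x_i mod 11, x_{i+1} = (x_i − a_i)/11, with x_0 = x:
  x_0 = 8/23;  a_0 = 8;  x_1 = (x_0 − 8)/11 = -16/23
  x_1 = -16/23;  a_1 = 6;  x_2 = (x_1 − 6)/11 = -14/23
  x_2 = -14/23;  a_2 = 8;  x_3 = (x_2 − 8)/11 = -18/23
  x_3 = -18/23;  a_3 = 4;  x_4 = (x_3 − 4)/11 = -10/23
Digits: (8, 6, 8, 4).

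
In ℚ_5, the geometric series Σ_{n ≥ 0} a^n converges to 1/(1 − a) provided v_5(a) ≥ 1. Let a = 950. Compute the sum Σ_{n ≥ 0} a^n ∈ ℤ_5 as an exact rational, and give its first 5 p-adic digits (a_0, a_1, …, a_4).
Σ a^n = 1/(1 − a) = -1/949;  first 5 digits = (1, 0, 3, 2, 0)

v_5(a) = 2 ≥ 1, so the series converges in ℤ_5 to 1/(1 − a) = 1/(1 − 950) = -1/949. Expand this rational in ℤ_5: compute digits iteratively via d_i = x_i mod 5, x_{i+1} = (x_i − d_i)/5. The first 5 digits are (1, 0, 3, 2, 0).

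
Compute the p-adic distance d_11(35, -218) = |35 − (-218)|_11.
d_11(35, -218) = 1/11

Step 1 — x − y = 35 − (-218) = 253. Step 2 — v_11(253) = 1 (factor: 253 = (11^1 · 23); the sign does not affect v_p). Step 3 — |x − y|_11 = 11^{-1} = 1/11.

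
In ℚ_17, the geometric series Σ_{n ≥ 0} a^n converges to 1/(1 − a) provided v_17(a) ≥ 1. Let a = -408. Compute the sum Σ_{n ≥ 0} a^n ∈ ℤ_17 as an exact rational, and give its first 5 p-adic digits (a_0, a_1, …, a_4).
Σ a^n = 1/(1 − a) = 1/409;  first 5 digits = (1, 10, 13, 13, 8)

v_17(a) = 1 ≥ 1, so the series converges in ℤ_17 to 1/(1 − a) = 1/(1 − (-408)) = 1/409. Expand this rational in ℤ_17: compute digits iteratively via d_i = x_i mod 17, x_{i+1} = (x_i − d_i)/17. The first 5 digits are (1, 10, 13, 13, 8).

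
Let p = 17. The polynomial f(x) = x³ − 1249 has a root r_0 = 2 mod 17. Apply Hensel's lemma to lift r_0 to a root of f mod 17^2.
r_1 = 274 (mod 289)

Hensel: r_{i+1} = r_i − f(r_i)/f′(r_i) mod 17^{i+2}, where f′(x) = 3x². Iterate:
  r_0 = 2 (mod 17)
  r_1 = 274 (mod 289)
Final: r = 274 with f(r) ≡ 0 mod 17^2.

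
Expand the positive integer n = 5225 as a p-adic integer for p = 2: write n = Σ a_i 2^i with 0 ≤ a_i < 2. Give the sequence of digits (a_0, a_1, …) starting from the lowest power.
(a_0, a_1, …) = (1, 0, 0, 1, 0, 1, 1, 0, 0, 0, 1, 0, 1)

Repeated division by 2 gives the digits low-to-high: 5225 = 1 + 1·2^3 + 1·2^5 + 1·2^6 + 1·2^10 + 1·2^12. Digit sequence: (1, 0, 0, 1, 0, 1, 1, 0, 0, 0, 1, 0, 1).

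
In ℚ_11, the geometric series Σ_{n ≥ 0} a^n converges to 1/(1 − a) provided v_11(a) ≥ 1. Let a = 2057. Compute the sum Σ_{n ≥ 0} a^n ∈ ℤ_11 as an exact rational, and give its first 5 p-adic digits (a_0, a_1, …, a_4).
Σ a^n = 1/(1 − a) = -1/2056;  first 5 digits = (1, 0, 6, 1, 3)

v_11(a) = 2 ≥ 1, so the series converges in ℤ_11 to 1/(1 − a) = 1/(1 − 2057) = -1/2056. Expand this rational in ℤ_11: compute digits iteratively via d_i = x_i mod 11, x_{i+1} = (x_i − d_i)/11. The first 5 digits are (1, 0, 6, 1, 3).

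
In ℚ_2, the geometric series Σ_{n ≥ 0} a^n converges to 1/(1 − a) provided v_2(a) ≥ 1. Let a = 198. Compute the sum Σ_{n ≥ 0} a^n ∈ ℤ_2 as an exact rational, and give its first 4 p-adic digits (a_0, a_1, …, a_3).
Σ a^n = 1/(1 − a) = -1/197;  first 4 digits = (1, 1, 0, 0)

v_2(a) = 1 ≥ 1, so the series converges in ℤ_2 to 1/(1 − a) = 1/(1 − 198) = -1/197. Expand this rational in ℤ_2: compute digits iteratively via d_i = x_i mod 2, x_{i+1} = (x_i − d_i)/2. The first 4 digits are (1, 1, 0, 0).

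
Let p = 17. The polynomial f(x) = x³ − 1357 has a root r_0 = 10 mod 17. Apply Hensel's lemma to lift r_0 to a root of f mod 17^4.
r_3 = 37954 (mod 83521)

Hensel: r_{i+1} = r_i − f(r_i)/f′(r_i) mod 17^{i+2}, where f′(x) = 3x². Iterate:
  r_0 = 10 (mod 17)
  r_1 = 95 (mod 289)
  r_2 = 3563 (mod 4913)
  r_3 = 37954 (mod 83521)
Final: r = 37954 with f(r) ≡ 0 mod 17^4.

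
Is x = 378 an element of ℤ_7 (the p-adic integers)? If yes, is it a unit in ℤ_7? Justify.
x ∈ ℤ_7 but not a unit; v_7(x) = 1 > 0

ℤ_7 = {x ∈ ℚ_7 : v_7(x) ≥ 0} and ℤ_7^× = {x ∈ ℤ_7 : v_7(x) = 0}. Here v_7(378) = v_7(num) − v_7(den) = 1; compare against these criteria.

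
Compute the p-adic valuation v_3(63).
v_3(63) = 2

v_3(n) is the largest exponent k such that 3^k divides n. Factor out: 63 = 3^2 · 7. (Sign doesn't affect v_p.) So v_3(63) = 2.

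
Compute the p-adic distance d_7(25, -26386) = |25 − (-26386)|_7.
d_7(25, -26386) = 1/2401

Step 1 — x − y = 25 − (-26386) = 26411. Step 2 — v_7(26411) = 4 (factor: 26411 = (7^4 · 11); the sign does not affect v_p). Step 3 — |x − y|_7 = 7^{-4} = 1/2401.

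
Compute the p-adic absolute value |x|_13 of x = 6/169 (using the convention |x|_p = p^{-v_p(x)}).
|6/169|_13 = 169

Step 1 — compute v_13(x) by factoring powers of 13 out of the numerator and denominator: v_13(6/169) = -2. Step 2 — apply |x|_p = p^{-v_p(x)} = 13^{2} = 169.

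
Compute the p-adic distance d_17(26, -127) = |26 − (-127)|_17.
d_17(26, -127) = 1/17

Step 1 — x − y = 26 − (-127) = 153. Step 2 — v_17(153) = 1 (factor: 153 = (17^1 · 9); the sign does not affect v_p). Step 3 — |x − y|_17 = 17^{-1} = 1/17.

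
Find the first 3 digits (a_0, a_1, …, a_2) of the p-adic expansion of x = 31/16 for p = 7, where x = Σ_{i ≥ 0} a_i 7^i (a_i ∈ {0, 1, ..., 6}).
(a_0, …, a_2) = (5, 0, 3)

v_7(31/16) = 0 (numerator and denominator both coprime to 7), so x ∈ ℤ_7^×. Compute digits iteratively via a_i = x_i mod 7, x_{i+1} = (x_i − a_i)/7, with x_0 = x:
  x_0 = 31/16;  a_0 = 5;  x_1 = (x_0 − 5)/7 = -7/16
  x_1 = -7/16;  a_1 = 0;  x_2 = (x_1 − 0)/7 = -1/16
  x_2 = -1/16;  a_2 = 3;  x_3 = (x_2 − 3)/7 = -7/16
Digits: (5, 0, 3).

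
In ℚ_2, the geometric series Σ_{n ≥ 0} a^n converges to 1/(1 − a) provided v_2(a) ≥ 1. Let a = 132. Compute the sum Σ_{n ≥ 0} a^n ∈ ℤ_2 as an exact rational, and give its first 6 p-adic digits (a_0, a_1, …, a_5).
Σ a^n = 1/(1 − a) = -1/131;  first 6 digits = (1, 0, 1, 0, 1, 0)

v_2(a) = 2 ≥ 1, so the series converges in ℤ_2 to 1/(1 − a) = 1/(1 − 132) = -1/131. Expand this rational in ℤ_2: compute digits iteratively via d_i = x_i mod 2, x_{i+1} = (x_i − d_i)/2. The first 6 digits are (1, 0, 1, 0, 1, 0).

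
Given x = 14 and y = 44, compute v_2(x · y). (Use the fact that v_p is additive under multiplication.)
v_2(616) = 3

v_p(x) = 1 (factor: 14 = 2^1 · 7); v_p(y) = 2 (factor: 44 = 2^2 · 11). Additivity: v_p(xy) = v_p(x) + v_p(y) = 1 + 2 = 3. (Direct check: xy = 616 = 2^3 · (77).)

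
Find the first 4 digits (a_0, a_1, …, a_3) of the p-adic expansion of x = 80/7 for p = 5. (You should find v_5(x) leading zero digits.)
(a_0, …, a_3) = (0, 3, 2, 1)

v_5(80/7) = 1, so a_0 = ... = a_0 = 0. Factor out: x = 5^1 · u with u = 16/7 a unit in ℤ_5. Expand u iteratively via a_{v+i} = u_i mod 5, u_{i+1} = (u_i − a_{v+i})/5:
  u_0 = 16/7;  a_1 = 3;  u_1 = (u_0 − 3)/5 = -1/7
  u_1 = -1/7;  a_2 = 2;  u_2 = (u_1 − 2)/5 = -3/7
  u_2 = -3/7;  a_3 = 1;  u_3 = (u_2 − 1)/5 = -2/7
Digits: (0, 3, 2, 1).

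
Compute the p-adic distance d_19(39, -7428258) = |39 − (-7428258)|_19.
d_19(39, -7428258) = 1/2476099

Step 1 — x − y = 39 − (-7428258) = 7428297. Step 2 — v_19(7428297) = 5 (factor: 7428297 = (19^5 · 3); the sign does not affect v_p). Step 3 — |x − y|_19 = 19^{-5} = 1/2476099.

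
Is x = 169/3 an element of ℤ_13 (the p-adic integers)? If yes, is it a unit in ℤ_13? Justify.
x ∈ ℤ_13 but not a unit; v_13(x) = 2 > 0

ℤ_13 = {x ∈ ℚ_13 : v_13(x) ≥ 0} and ℤ_13^× = {x ∈ ℤ_13 : v_13(x) = 0}. Here v_13(169/3) = v_13(num) − v_13(den) = 2; compare against these criteria.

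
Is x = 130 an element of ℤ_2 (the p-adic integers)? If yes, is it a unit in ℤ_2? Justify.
x ∈ ℤ_2 but not a unit; v_2(x) = 1 > 0

ℤ_2 = {x ∈ ℚ_2 : v_2(x) ≥ 0} and ℤ_2^× = {x ∈ ℤ_2 : v_2(x) = 0}. Here v_2(130) = v_2(num) − v_2(den) = 1; compare against these criteria.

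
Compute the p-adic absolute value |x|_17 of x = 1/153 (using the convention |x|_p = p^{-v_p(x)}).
|1/153|_17 = 17

Step 1 — compute v_17(x) by factoring powers of 17 out of the numerator and denominator: v_17(1/153) = -1. Step 2 — apply |x|_p = p^{-v_p(x)} = 17^{1} = 17.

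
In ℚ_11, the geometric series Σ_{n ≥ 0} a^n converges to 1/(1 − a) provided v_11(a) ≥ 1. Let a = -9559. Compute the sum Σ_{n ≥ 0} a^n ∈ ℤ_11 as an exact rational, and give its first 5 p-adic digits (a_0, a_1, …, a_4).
Σ a^n = 1/(1 − a) = 1/9560;  first 5 digits = (1, 0, 9, 3, 3)

v_11(a) = 2 ≥ 1, so the series converges in ℤ_11 to 1/(1 − a) = 1/(1 − (-9559)) = 1/9560. Expand this rational in ℤ_11: compute digits iteratively via d_i = x_i mod 11, x_{i+1} = (x_i − d_i)/11. The first 5 digits are (1, 0, 9, 3, 3).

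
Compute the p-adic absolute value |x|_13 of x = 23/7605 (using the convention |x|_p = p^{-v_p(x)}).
|23/7605|_13 = 169

Step 1 — compute v_13(x) by factoring powers of 13 out of the numerator and denominator: v_13(23/7605) = -2. Step 2 — apply |x|_p = p^{-v_p(x)} = 13^{2} = 169.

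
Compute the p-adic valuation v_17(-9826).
v_17(-9826) = 3

v_17(n) is the largest exponent k such that 17^k divides n. Factor out: -9826 = -17^3 · 2. (Sign doesn't affect v_p.) So v_17(-9826) = 3.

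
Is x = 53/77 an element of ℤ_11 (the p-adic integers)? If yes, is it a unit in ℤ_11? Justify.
x ∉ ℤ_11 (v_11(x) = -1 < 0)

ℤ_11 = {x ∈ ℚ_11 : v_11(x) ≥ 0} and ℤ_11^× = {x ∈ ℤ_11 : v_11(x) = 0}. Here v_11(53/77) = v_11(num) − v_11(den) = -1; compare against these criteria.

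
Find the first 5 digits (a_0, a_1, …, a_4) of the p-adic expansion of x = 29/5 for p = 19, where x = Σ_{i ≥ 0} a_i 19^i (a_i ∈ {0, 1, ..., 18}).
(a_0, …, a_4) = (2, 4, 15, 3, 15)

v_19(29/5) = 0 (numerator and denominator both coprime to 19), so x ∈ ℤ_19^×. Compute digits iteratively via a_i = x_i mod 19, x_{i+1} = (x_i − a_i)/19, with x_0 = x:
  x_0 = 29/5;  a_0 = 2;  x_1 = (x_0 − 2)/19 = 1/5
  x_1 = 1/5;  a_1 = 4;  x_2 = (x_1 − 4)/19 = -1/5
  x_2 = -1/5;  a_2 = 15;  x_3 = (x_2 − 15)/19 = -4/5
  x_3 = -4/5;  a_3 = 3;  x_4 = (x_3 − 3)/19 = -1/5
  x_4 = -1/5;  a_4 = 15;  x_5 = (x_4 − 15)/19 = -4/5
Digits: (2, 4, 15, 3, 15).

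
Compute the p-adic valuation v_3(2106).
v_3(2106) = 4

v_3(n) is the largest exponent k such that 3^k divides n. Factor out: 2106 = 3^4 · 26. (Sign doesn't affect v_p.) So v_3(2106) = 4.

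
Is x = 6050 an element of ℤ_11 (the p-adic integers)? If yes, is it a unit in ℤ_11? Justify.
x ∈ ℤ_11 but not a unit; v_11(x) = 2 > 0

ℤ_11 = {x ∈ ℚ_11 : v_11(x) ≥ 0} and ℤ_11^× = {x ∈ ℤ_11 : v_11(x) = 0}. Here v_11(6050) = v_11(num) − v_11(den) = 2; compare against these criteria.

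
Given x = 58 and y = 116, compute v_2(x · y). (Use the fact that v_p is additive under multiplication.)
v_2(6728) = 3

v_p(x) = 1 (factor: 58 = 2^1 · 29); v_p(y) = 2 (factor: 116 = 2^2 · 29). Additivity: v_p(xy) = v_p(x) + v_p(y) = 1 + 2 = 3. (Direct check: xy = 6728 = 2^3 · (841).)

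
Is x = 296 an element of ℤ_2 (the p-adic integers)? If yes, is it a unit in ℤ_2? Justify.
x ∈ ℤ_2 but not a unit; v_2(x) = 3 > 0

ℤ_2 = {x ∈ ℚ_2 : v_2(x) ≥ 0} and ℤ_2^× = {x ∈ ℤ_2 : v_2(x) = 0}. Here v_2(296) = v_2(num) − v_2(den) = 3; compare against these criteria.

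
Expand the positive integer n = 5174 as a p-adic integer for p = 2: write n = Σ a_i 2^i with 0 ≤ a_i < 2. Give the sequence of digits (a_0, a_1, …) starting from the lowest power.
(a_0, a_1, …) = (0, 1, 1, 0, 1, 1, 0, 0, 0, 0, 1, 0, 1)

Repeated division by 2 gives the digits low-to-high: 5174 = 1·2^1 + 1·2^2 + 1·2^4 + 1·2^5 + 1·2^10 + 1·2^12. Digit sequence: (0, 1, 1, 0, 1, 1, 0, 0, 0, 0, 1, 0, 1).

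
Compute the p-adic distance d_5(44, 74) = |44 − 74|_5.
d_5(44, 74) = 1/5

Step 1 — x − y = 44 − 74 = -30. Step 2 — v_5(-30) = 1 (factor: -30 = −(5^1 · 6); the sign does not affect v_p). Step 3 — |x − y|_5 = 5^{-1} = 1/5.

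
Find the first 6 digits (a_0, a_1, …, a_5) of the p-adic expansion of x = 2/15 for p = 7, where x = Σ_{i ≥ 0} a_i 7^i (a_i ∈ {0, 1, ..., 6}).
(a_0, …, a_5) = (2, 3, 0, 6, 1, 3)

v_7(2/15) = 0 (numerator and denominator both coprime to 7), so x ∈ ℤ_7^×. Compute digits iteratively via a_i = x_i mod 7, x_{i+1} = (x_i − a_i)/7, with x_0 = x:
  x_0 = 2/15;  a_0 = 2;  x_1 = (x_0 − 2)/7 = -4/15
  x_1 = -4/15;  a_1 = 3;  x_2 = (x_1 − 3)/7 = -7/15
  x_2 = -7/15;  a_2 = 0;  x_3 = (x_2 − 0)/7 = -1/15
  x_3 = -1/15;  a_3 = 6;  x_4 = (x_3 − 6)/7 = -13/15
  x_4 = -13/15;  a_4 = 1;  x_5 = (x_4 − 1)/7 = -4/15
  x_5 = -4/15;  a_5 = 3;  x_6 = (x_5 − 3)/7 = -7/15
Digits: (2, 3, 0, 6, 1, 3).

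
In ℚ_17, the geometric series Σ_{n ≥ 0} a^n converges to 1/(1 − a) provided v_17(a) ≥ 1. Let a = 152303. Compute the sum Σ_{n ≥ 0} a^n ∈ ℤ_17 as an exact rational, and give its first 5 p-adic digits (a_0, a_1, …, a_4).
Σ a^n = 1/(1 − a) = -1/152302;  first 5 digits = (1, 0, 0, 14, 1)

v_17(a) = 3 ≥ 1, so the series converges in ℤ_17 to 1/(1 − a) = 1/(1 − 152303) = -1/152302. Expand this rational in ℤ_17: compute digits iteratively via d_i = x_i mod 17, x_{i+1} = (x_i − d_i)/17. The first 5 digits are (1, 0, 0, 14, 1).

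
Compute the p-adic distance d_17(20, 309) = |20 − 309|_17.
d_17(20, 309) = 1/289

Step 1 — x − y = 20 − 309 = -289. Step 2 — v_17(-289) = 2 (factor: -289 = −(17^2 · 1); the sign does not affect v_p). Step 3 — |x − y|_17 = 17^{-2} = 1/289.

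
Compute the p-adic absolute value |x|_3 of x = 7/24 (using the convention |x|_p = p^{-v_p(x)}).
|7/24|_3 = 3

Step 1 — compute v_3(x) by factoring powers of 3 out of the numerator and denominator: v_3(7/24) = -1. Step 2 — apply |x|_p = p^{-v_p(x)} = 3^{1} = 3.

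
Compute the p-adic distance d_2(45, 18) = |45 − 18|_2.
d_2(45, 18) = 1

Step 1 — x − y = 45 − 18 = 27. Step 2 — v_2(27) = 0 (factor: 27 = (2^0 · 27); the sign does not affect v_p). Step 3 — |x − y|_2 = 2^{0} = 1.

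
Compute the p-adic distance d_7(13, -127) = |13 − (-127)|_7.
d_7(13, -127) = 1/7

Step 1 — x − y = 13 − (-127) = 140. Step 2 — v_7(140) = 1 (factor: 140 = (7^1 · 20); the sign does not affect v_p). Step 3 — |x − y|_7 = 7^{-1} = 1/7.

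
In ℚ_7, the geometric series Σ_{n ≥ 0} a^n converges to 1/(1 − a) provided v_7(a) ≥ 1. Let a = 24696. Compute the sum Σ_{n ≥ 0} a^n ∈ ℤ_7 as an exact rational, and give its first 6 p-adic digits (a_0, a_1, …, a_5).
Σ a^n = 1/(1 − a) = -1/24695;  first 6 digits = (1, 0, 0, 2, 3, 1)

v_7(a) = 3 ≥ 1, so the series converges in ℤ_7 to 1/(1 − a) = 1/(1 − 24696) = -1/24695. Expand this rational in ℤ_7: compute digits iteratively via d_i = x_i mod 7, x_{i+1} = (x_i − d_i)/7. The first 6 digits are (1, 0, 0, 2, 3, 1).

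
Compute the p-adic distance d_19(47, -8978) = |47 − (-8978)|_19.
d_19(47, -8978) = 1/361

Step 1 — x − y = 47 − (-8978) = 9025. Step 2 — v_19(9025) = 2 (factor: 9025 = (19^2 · 25); the sign does not affect v_p). Step 3 — |x − y|_19 = 19^{-2} = 1/361.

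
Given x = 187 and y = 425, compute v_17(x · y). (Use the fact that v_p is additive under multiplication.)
v_17(79475) = 2

v_p(x) = 1 (factor: 187 = 17^1 · 11); v_p(y) = 1 (factor: 425 = 17^1 · 25). Additivity: v_p(xy) = v_p(x) + v_p(y) = 1 + 1 = 2. (Direct check: xy = 79475 = 17^2 · (275).)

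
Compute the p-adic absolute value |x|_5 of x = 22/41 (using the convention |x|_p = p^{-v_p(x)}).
|22/41|_5 = 1

Step 1 — compute v_5(x) by factoring powers of 5 out of the numerator and denominator: v_5(22/41) = 0. Step 2 — apply |x|_p = p^{-v_p(x)} = 5^{0} = 1.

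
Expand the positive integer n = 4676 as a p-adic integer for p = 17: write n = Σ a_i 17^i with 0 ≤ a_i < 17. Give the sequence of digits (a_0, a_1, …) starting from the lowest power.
(a_0, a_1, …) = (1, 3, 16)

Repeated division by 17 gives the digits low-to-high: 4676 = 1 + 3·17^1 + 16·17^2. Digit sequence: (1, 3, 16).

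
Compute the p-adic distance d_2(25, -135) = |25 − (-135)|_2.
d_2(25, -135) = 1/32

Step 1 — x − y = 25 − (-135) = 160. Step 2 — v_2(160) = 5 (factor: 160 = (2^5 · 5); the sign does not affect v_p). Step 3 — |x − y|_2 = 2^{-5} = 1/32.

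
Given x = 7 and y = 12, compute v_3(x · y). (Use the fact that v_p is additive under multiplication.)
v_3(84) = 1

v_p(x) = 0 (factor: 7 = 3^0 · 7); v_p(y) = 1 (factor: 12 = 3^1 · 4). Additivity: v_p(xy) = v_p(x) + v_p(y) = 0 + 1 = 1. (Direct check: xy = 84 = 3^1 · (28).)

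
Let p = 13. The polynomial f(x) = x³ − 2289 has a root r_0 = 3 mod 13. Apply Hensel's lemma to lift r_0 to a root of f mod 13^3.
r_2 = 2096 (mod 2197)

Hensel: r_{i+1} = r_i − f(r_i)/f′(r_i) mod 13^{i+2}, where f′(x) = 3x². Iterate:
  r_0 = 3 (mod 13)
  r_1 = 68 (mod 169)
  r_2 = 2096 (mod 2197)
Final: r = 2096 with f(r) ≡ 0 mod 13^3.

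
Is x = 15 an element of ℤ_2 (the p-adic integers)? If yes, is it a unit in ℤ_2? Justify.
x ∈ ℤ_2^× (unit); v_2(x) = 0

ℤ_2 = {x ∈ ℚ_2 : v_2(x) ≥ 0} and ℤ_2^× = {x ∈ ℤ_2 : v_2(x) = 0}. Here v_2(15) = v_2(num) − v_2(den) = 0; compare against these criteria.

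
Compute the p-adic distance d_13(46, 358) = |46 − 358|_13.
d_13(46, 358) = 1/13

Step 1 — x − y = 46 − 358 = -312. Step 2 — v_13(-312) = 1 (factor: -312 = −(13^1 · 24); the sign does not affect v_p). Step 3 — |x − y|_13 = 13^{-1} = 1/13.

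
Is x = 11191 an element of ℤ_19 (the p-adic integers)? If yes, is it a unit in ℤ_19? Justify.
x ∈ ℤ_19 but not a unit; v_19(x) = 2 > 0

ℤ_19 = {x ∈ ℚ_19 : v_19(x) ≥ 0} and ℤ_19^× = {x ∈ ℤ_19 : v_19(x) = 0}. Here v_19(11191) = v_19(num) − v_19(den) = 2; compare against these criteria.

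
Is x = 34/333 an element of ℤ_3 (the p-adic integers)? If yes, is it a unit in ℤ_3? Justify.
x ∉ ℤ_3 (v_3(x) = -2 < 0)

ℤ_3 = {x ∈ ℚ_3 : v_3(x) ≥ 0} and ℤ_3^× = {x ∈ ℤ_3 : v_3(x) = 0}. Here v_3(34/333) = v_3(num) − v_3(den) = -2; compare against these criteria.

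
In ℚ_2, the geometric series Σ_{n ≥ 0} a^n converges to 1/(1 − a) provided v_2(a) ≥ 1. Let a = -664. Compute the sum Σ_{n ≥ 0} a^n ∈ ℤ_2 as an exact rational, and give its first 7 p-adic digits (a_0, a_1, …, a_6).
Σ a^n = 1/(1 − a) = 1/665;  first 7 digits = (1, 0, 0, 1, 0, 1, 0)

v_2(a) = 3 ≥ 1, so the series converges in ℤ_2 to 1/(1 − a) = 1/(1 − (-664)) = 1/665. Expand this rational in ℤ_2: compute digits iteratively via d_i = x_i mod 2, x_{i+1} = (x_i − d_i)/2. The first 7 digits are (1, 0, 0, 1, 0, 1, 0).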